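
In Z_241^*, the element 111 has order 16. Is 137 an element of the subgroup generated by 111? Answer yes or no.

⟨111⟩ has order 16; its elements mod 241 are {1, 8, 30, 44, 64, 76, 111, 115, 126, 130, 165, 177, 197, 211, 233, 240}.
137 is not in this set.

no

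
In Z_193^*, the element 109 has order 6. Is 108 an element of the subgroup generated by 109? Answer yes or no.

⟨109⟩ has order 6; its elements mod 193 are {1, 84, 85, 108, 109, 192}.
108 is in this set.

yes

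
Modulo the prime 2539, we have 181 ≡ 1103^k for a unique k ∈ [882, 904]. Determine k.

890

Compute 1103^882 mod 2539 = 2058, then multiply by 1103 repeatedly:
  1103^882=2058  1103^883=108  1103^884=2330  1103^885=522  1103^886=1952
  1103^887=2523  1103^888=125  1103^889=769  1103^890=181
Found 181 at exponent 890.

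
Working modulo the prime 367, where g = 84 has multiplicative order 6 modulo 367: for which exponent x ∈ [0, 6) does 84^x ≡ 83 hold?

Successive powers of 84 modulo 367:
  84^0=1  84^1=84  84^2=83
So 84^2 ≡ 83 (mod 367), giving x = 2.

2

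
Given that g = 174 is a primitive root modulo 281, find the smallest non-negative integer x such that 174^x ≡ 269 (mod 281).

277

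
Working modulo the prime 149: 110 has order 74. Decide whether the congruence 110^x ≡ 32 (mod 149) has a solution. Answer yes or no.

32 ∈ ⟨110⟩ iff 32^74 ≡ 1 (mod 149), since |⟨110⟩| = 74.
32^74 mod 149 = 148.
Since 148 ≠ 1, 32 does not lie in the subgroup.

no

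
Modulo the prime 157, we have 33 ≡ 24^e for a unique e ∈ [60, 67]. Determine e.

62

Compute 24^60 mod 157 = 99, then multiply by 24 repeatedly:
  24^60=99  24^61=21  24^62=33
Found 33 at exponent 62.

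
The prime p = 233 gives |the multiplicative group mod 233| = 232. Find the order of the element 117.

29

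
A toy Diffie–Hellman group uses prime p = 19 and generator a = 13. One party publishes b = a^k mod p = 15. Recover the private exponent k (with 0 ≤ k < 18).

13

Successive powers of 13 modulo 19:
  13^0=1  13^1=13  13^2=17  13^3=12  13^4=4  13^5=14
  13^6=11  13^7=10  13^8=16  13^9=18  13^10=6  13^11=2
  13^12=7  13^13=15
So 13^13 ≡ 15 (mod 19), giving k = 13.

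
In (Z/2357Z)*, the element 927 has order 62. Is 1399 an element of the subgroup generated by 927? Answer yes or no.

1399 ∈ ⟨927⟩ iff 1399^62 ≡ 1 (mod 2357), since |⟨927⟩| = 62.
1399^62 mod 2357 = 398.
Since 398 ≠ 1, 1399 does not lie in the subgroup.

no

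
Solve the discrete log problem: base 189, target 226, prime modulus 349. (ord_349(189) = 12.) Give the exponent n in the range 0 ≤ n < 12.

Successive powers of 189 modulo 349:
  189^0=1  189^1=189  189^2=123  189^3=213  189^4=122  189^5=24
  189^6=348  189^7=160  189^8=226
So 189^8 ≡ 226 (mod 349), giving n = 8.

8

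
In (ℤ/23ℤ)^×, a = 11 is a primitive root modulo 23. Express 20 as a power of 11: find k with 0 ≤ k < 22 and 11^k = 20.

Successive powers of 11 modulo 23:
  11^0=1  11^1=11  11^2=6  11^3=20
So 11^3 ≡ 20 (mod 23), giving k = 3.

3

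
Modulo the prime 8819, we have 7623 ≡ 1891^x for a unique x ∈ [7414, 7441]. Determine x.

7424

Compute 1891^7414 mod 8819 = 867, then multiply by 1891 repeatedly:
  1891^7414=867  1891^7415=7982  1891^7416=4653  1891^7417=6280  1891^7418=5106
  1891^7419=7460  1891^7420=5279  1891^7421=8300  1891^7422=6299  1891^7423=5759
  1891^7424=7623
Found 7623 at exponent 7424.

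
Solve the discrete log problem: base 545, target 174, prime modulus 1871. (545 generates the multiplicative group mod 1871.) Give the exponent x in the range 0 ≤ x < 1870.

281

Baby-step giant-step with m = ceil(sqrt(1870)) = 44.
Baby table (545^j mod 1871 for j=0..43):
  0:1  1:545  2:1407  3:1576  4:131  5:297  6:959  7:646
  8:322  9:1487  10:272  11:431  12:1020  13:213  14:83  15:331
  16:779  17:1709  18:1518  19:328  20:1015  21:1230  22:532  23:1806
  24:124  25:224  26:465  27:840  28:1276  29:1279  30:1043  31:1522
  32:637  33:1030  34:50  35:1056  36:1123  37:218  38:937  39:1753
  40:1175  41:493  42:1132  43:1381
Giant step factor: 545^(-44) ≡ 491 (mod 1871).
Scan 174·491^i mod 1871 for i = 0, 1, …:
  i=0: 174   i=1: 1239   i=2: 274   i=3: 1693
  i=4: 539   i=5: 838   i=6: 1709
Match at i=6, j=17: x = 6·44 + 17 = 281.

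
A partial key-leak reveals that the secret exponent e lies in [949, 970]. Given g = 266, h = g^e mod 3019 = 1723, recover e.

949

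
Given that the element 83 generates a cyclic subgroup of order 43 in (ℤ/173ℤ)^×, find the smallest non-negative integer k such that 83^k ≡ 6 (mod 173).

Baby-step giant-step with m = ceil(sqrt(43)) = 7.
Baby table (83^j mod 173 for j=0..6):
  0:1  1:83  2:142  3:22  4:96  5:10  6:138
Giant step factor: 83^(-7) ≡ 149 (mod 173).
Scan 6·149^i mod 173 for i = 0, 1, …:
  i=0: 6   i=1: 29   i=2: 169   i=3: 96
Match at i=3, j=4: k = 3·7 + 4 = 25.

25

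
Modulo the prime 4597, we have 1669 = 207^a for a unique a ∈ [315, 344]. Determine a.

Compute 207^315 mod 4597 = 955, then multiply by 207 repeatedly:
  207^315=955  207^316=14  207^317=2898  207^318=2276  207^319=2238
  207^320=3566  207^321=2642  207^322=4448  207^323=1336  207^324=732
  207^325=4420  207^326=137  207^327=777  207^328=4541  207^329=2199
  207^330=90  207^331=242  207^332=4124  207^333=3223  207^334=596
  207^335=3850  207^336=1669
Found 1669 at exponent 336.

336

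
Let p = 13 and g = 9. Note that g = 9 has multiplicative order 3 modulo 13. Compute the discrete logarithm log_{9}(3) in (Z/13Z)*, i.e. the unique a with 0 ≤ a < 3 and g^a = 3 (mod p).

2

Successive powers of 9 modulo 13:
  9^0=1  9^1=9  9^2=3
So 9^2 ≡ 3 (mod 13), giving a = 2.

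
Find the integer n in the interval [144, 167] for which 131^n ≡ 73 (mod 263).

167

Compute 131^144 mod 263 = 27, then multiply by 131 repeatedly:
  131^144=27  131^145=118  131^146=204  131^147=161  131^148=51
  131^149=106  131^150=210  131^151=158  131^152=184  131^153=171
  131^154=46  131^155=240  131^156=143  131^157=60  131^158=233
  131^159=15  131^160=124  131^161=201  131^162=31  131^163=116
  131^164=205  131^165=29  131^166=117  131^167=73
Found 73 at exponent 167.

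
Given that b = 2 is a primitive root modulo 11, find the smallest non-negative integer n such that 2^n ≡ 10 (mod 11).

5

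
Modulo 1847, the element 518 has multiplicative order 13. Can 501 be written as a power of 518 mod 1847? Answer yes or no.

yes

⟨518⟩ has order 13; its elements mod 1847 are {1, 123, 353, 501, 509, 518, 672, 800, 860, 916, 938, 1388, 1656}.
501 is in this set.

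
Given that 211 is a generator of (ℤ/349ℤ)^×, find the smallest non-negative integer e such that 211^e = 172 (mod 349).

79

Baby-step giant-step with m = ceil(sqrt(348)) = 19.
Baby table (211^j mod 349 for j=0..18):
  0:1  1:211  2:198  3:247  4:116  5:46  6:283  7:34
  8:194  9:101  10:22  11:105  12:168  13:199  14:109  15:314
  16:293  17:50  18:80
Giant step factor: 211^(-19) ≡ 30 (mod 349).
Scan 172·30^i mod 349 for i = 0, 1, …:
  i=0: 172   i=1: 274   i=2: 193   i=3: 206
  i=4: 247
Match at i=4, j=3: e = 4·19 + 3 = 79.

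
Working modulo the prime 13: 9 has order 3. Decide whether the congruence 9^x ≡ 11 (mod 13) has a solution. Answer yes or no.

no

11 ∈ ⟨9⟩ iff 11^3 ≡ 1 (mod 13), since |⟨9⟩| = 3.
11^3 mod 13 = 5.
Since 5 ≠ 1, 11 does not lie in the subgroup.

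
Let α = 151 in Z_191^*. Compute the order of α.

The order of 151 must divide p − 1 = 190 = 2 · 5 · 19.
Divisors: 1, 2, 5, 10, 19, 38, 95, 190.
Check each in increasing order: 151^1 ≡ 151;  151^2 ≡ 72;  151^5 ≡ 66;  151^10 ≡ 154;  151^19 ≡ 152;  151^38 ≡ 184;  151^95 ≡ 190;  151^190 ≡ 1.
Smallest exponent giving 1 is 190.

190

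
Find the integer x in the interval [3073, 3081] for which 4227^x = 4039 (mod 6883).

3076

Compute 4227^3073 mod 6883 = 5082, then multiply by 4227 repeatedly:
  4227^3073=5082  4227^3074=6654  4227^3075=2520  4227^3076=4039
Found 4039 at exponent 3076.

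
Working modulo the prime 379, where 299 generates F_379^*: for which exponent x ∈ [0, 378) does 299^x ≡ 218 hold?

74

Baby-step giant-step with m = ceil(sqrt(378)) = 20.
Baby table (299^j mod 379 for j=0..19):
  0:1  1:299  2:336  3:29  4:333  5:269  6:83  7:182
  8:221  9:133  10:351  11:345  12:67  13:325  14:151  15:48
  16:329  17:210  18:255  19:66
Giant step factor: 299^(-20) ≡ 277 (mod 379).
Scan 218·277^i mod 379 for i = 0, 1, …:
  i=0: 218   i=1: 125   i=2: 136   i=3: 151
Match at i=3, j=14: x = 3·20 + 14 = 74.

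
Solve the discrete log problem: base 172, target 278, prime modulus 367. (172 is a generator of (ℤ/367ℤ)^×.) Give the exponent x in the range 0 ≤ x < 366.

215

Baby-step giant-step with m = ceil(sqrt(366)) = 20.
Baby table (172^j mod 367 for j=0..19):
  0:1  1:172  2:224  3:360  4:264  5:267  6:49  7:354
  8:333  9:24  10:91  11:238  12:199  13:97  14:169  15:75
  16:55  17:285  18:209  19:349
Giant step factor: 172^(-20) ≡ 328 (mod 367).
Scan 278·328^i mod 367 for i = 0, 1, …:
  i=0: 278   i=1: 168   i=2: 54   i=3: 96
  i=4: 293   i=5: 317   i=6: 115   i=7: 286
  i=8: 223   i=9: 111   i=10: 75
Match at i=10, j=15: x = 10·20 + 15 = 215.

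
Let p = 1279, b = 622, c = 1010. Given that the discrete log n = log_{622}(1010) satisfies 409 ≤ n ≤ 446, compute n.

Compute 622^409 mod 1279 = 1010, then multiply by 622 repeatedly:
  622^409=1010
Found 1010 at exponent 409.

409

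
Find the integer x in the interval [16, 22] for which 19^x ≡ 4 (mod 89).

Compute 19^16 mod 89 = 4, then multiply by 19 repeatedly:
  19^16=4
Found 4 at exponent 16.

16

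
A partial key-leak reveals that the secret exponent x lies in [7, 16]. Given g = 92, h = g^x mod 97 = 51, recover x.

15

Compute 92^7 mod 97 = 57, then multiply by 92 repeatedly:
  92^7=57  92^8=6  92^9=67  92^10=53  92^11=26
  92^12=64  92^13=68  92^14=48  92^15=51
Found 51 at exponent 15.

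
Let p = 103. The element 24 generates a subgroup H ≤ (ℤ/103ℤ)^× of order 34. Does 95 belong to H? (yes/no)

95 ∈ ⟨24⟩ iff 95^34 ≡ 1 (mod 103), since |⟨24⟩| = 34.
95^34 mod 103 = 1.
Since 1 = 1, 95 lies in the subgroup.

yes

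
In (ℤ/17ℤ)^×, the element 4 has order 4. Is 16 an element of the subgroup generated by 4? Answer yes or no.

16 ∈ ⟨4⟩ iff 16^4 ≡ 1 (mod 17), since |⟨4⟩| = 4.
16^4 mod 17 = 1.
Since 1 = 1, 16 lies in the subgroup.

yes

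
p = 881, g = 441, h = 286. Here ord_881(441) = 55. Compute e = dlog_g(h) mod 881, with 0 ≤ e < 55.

44

Baby-step giant-step with m = ceil(sqrt(55)) = 8.
Baby table (441^j mod 881 for j=0..7):
  0:1  1:441  2:661  3:771  4:826  5:413  6:647  7:764
Giant step factor: 441^(-8) ≡ 256 (mod 881).
Scan 286·256^i mod 881 for i = 0, 1, …:
  i=0: 286   i=1: 93   i=2: 21   i=3: 90
  i=4: 134   i=5: 826
Match at i=5, j=4: e = 5·8 + 4 = 44.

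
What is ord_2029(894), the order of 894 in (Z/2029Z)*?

1014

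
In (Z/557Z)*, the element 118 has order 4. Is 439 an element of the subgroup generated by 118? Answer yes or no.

yes

⟨118⟩ has order 4; its elements mod 557 are {1, 118, 439, 556}.
439 is in this set.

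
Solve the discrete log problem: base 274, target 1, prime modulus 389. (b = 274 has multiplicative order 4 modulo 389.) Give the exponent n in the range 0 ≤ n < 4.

0

Successive powers of 274 modulo 389:
  274^0=1
So 274^0 ≡ 1 (mod 389), giving n = 0.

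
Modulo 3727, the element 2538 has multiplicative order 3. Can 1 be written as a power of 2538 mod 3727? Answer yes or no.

1 ∈ ⟨2538⟩ iff 1^3 ≡ 1 (mod 3727), since |⟨2538⟩| = 3.
1^3 mod 3727 = 1.
Since 1 = 1, 1 lies in the subgroup.

yes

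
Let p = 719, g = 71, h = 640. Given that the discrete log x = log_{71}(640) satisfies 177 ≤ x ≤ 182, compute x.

Compute 71^177 mod 719 = 628, then multiply by 71 repeatedly:
  71^177=628  71^178=10  71^179=710  71^180=80  71^181=647
  71^182=640
Found 640 at exponent 182.

182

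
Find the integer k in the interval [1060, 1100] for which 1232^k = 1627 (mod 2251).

1063

Compute 1232^1060 mod 2251 = 908, then multiply by 1232 repeatedly:
  1232^1060=908  1232^1061=2160  1232^1062=438  1232^1063=1627
Found 1627 at exponent 1063.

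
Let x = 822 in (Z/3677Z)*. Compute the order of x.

919

The order of 822 must divide p − 1 = 3676 = 2^2 · 919.
Divisors: 1, 2, 4, 919, 1838, 3676.
Check each in increasing order: 822^1 ≡ 822;  822^2 ≡ 2793;  822^4 ≡ 1932;  822^919 ≡ 1.
Smallest exponent giving 1 is 919.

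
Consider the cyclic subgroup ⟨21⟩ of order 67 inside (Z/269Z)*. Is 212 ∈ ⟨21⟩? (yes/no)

212 ∈ ⟨21⟩ iff 212^67 ≡ 1 (mod 269), since |⟨21⟩| = 67.
212^67 mod 269 = 268.
Since 268 ≠ 1, 212 does not lie in the subgroup.

no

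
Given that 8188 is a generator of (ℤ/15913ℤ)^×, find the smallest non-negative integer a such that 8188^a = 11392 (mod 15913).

14762

Baby-step giant-step with m = ceil(sqrt(15912)) = 127.
Baby table (8188^j mod 15913 for j=0..126):
  0:1  1:8188  2:1875  3:12368  4:14765  5:4759  6:11668  7:11845
  8:13038  9:10740  10:3882  11:7555  12:6509  13:3055  14:15017  15:15358
  16:6778  17:9633  18:10176  19:620  20:313  21:851  22:14007  23:4325
  24:6675  25:9658  26:8007  27:15669  28:7166  29:3977  30:5678  31:9591
  32:453  33:1435  34:5986  35:1328  36:5085  37:7572  38:2488  39:3104
  40:2491  41:11755  42:8116  43:1120  44:4672  45:15397  46:7850  47:3193
  48:15138  49:3587  50:10871  51:10339  52:14485  53:3591  54:11797  55:1926
  56:305  57:14912  58:14920  59:859  60:15859  61:3412  62:10141  63:474
  64:14253  65:13535  66:6448  67:12803  68:12033  69:8821  70:13154  71:5768
  72:14513  73:10073  74:645  75:14057  76:15900  77:4947  78:7451  79:14259
  80:14924  81:1785  82:7446  83:5145  84:5549  85:3597  86:13186  87:13176
  88:10861  89:8024  90:11648  91:7215  92:7364  93:2075  94:10929  95:7853
  96:11844  97:4850  98:8865  99:7427  100:8703  101:1750  102:7300  103:3172
  104:2320  105:11951  106:5751  107:2621  108:10024  109:13171  110:1747  111:14562
  112:13460  113:12955  114:15395  115:7387  116:15356  117:6315  118:5883  119:1353
  120:2916  121:6708  122:9341  123:6230  124:10075  125:1108  126:1894
Giant step factor: 8188^(-127) ≡ 11168 (mod 15913).
Scan 11392·11168^i mod 15913 for i = 0, 1, …:
  i=0: 11392   i=1: 1421   i=2: 4467   i=3: 201
  i=4: 1035   i=5: 6042   i=6: 5936   i=7: 15603
  i=8: 6954   i=9: 6832     …   i=115: 8621
  i=116: 5678
Match at i=116, j=30: a = 116·127 + 30 = 14762.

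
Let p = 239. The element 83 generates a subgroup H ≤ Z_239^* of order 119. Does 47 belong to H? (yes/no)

no

47 ∈ ⟨83⟩ iff 47^119 ≡ 1 (mod 239), since |⟨83⟩| = 119.
47^119 mod 239 = 238.
Since 238 ≠ 1, 47 does not lie in the subgroup.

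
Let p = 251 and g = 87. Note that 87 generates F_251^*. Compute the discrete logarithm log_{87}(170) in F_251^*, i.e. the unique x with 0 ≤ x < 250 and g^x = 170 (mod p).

161

Baby-step giant-step with m = ceil(sqrt(250)) = 16.
Baby table (87^j mod 251 for j=0..15):
  0:1  1:87  2:39  3:130  4:15  5:50  6:83  7:193
  8:225  9:248  10:241  11:134  12:112  13:206  14:101  15:2
Giant step factor: 87^(-16) ≡ 88 (mod 251).
Scan 170·88^i mod 251 for i = 0, 1, …:
  i=0: 170   i=1: 151   i=2: 236   i=3: 186
  i=4: 53   i=5: 146   i=6: 47   i=7: 120
  i=8: 18   i=9: 78   i=10: 87
Match at i=10, j=1: x = 10·16 + 1 = 161.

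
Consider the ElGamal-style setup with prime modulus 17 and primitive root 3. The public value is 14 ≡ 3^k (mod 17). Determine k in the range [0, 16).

9

Successive powers of 3 modulo 17:
  3^0=1  3^1=3  3^2=9  3^3=10  3^4=13  3^5=5
  3^6=15  3^7=11  3^8=16  3^9=14
So 3^9 ≡ 14 (mod 17), giving k = 9.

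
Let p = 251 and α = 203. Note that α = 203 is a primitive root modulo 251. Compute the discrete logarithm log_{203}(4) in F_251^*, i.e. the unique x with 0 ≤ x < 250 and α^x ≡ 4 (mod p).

120

Baby-step giant-step with m = ceil(sqrt(250)) = 16.
Baby table (203^j mod 251 for j=0..15):
  0:1  1:203  2:45  3:99  4:17  5:188  6:12  7:177
  8:38  9:184  10:204  11:248  12:144  13:116  14:205  15:200
Giant step factor: 203^(-16) ≡ 85 (mod 251).
Scan 4·85^i mod 251 for i = 0, 1, …:
  i=0: 4   i=1: 89   i=2: 35   i=3: 214
  i=4: 118   i=5: 241   i=6: 154   i=7: 38
Match at i=7, j=8: x = 7·16 + 8 = 120.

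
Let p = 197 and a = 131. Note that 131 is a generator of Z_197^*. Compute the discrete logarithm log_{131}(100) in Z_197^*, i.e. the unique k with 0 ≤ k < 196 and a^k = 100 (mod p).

12

Successive powers of 131 modulo 197:
  131^0=1  131^1=131  131^2=22  131^3=124  131^4=90  131^5=167
  131^6=10  131^7=128  131^8=23  131^9=58  131^10=112  131^11=94
  131^12=100
So 131^12 ≡ 100 (mod 197), giving k = 12.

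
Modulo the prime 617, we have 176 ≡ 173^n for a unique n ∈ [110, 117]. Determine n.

110

Compute 173^110 mod 617 = 176, then multiply by 173 repeatedly:
  173^110=176
Found 176 at exponent 110.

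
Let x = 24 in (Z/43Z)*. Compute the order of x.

The order of 24 must divide p − 1 = 42 = 2 · 3 · 7.
Divisors: 1, 2, 3, 6, 7, 14, 21, 42.
Check each in increasing order: 24^1 ≡ 24;  24^2 ≡ 17;  24^3 ≡ 21;  24^6 ≡ 11;  24^7 ≡ 6;  24^14 ≡ 36;  24^21 ≡ 1.
Smallest exponent giving 1 is 21.

21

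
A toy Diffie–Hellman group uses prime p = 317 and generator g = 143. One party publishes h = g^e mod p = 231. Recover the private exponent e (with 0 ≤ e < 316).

219

Baby-step giant-step with m = ceil(sqrt(316)) = 18.
Baby table (143^j mod 317 for j=0..17):
  0:1  1:143  2:161  3:199  4:244  5:22  6:293  7:55
  8:257  9:296  10:167  11:106  12:259  13:265  14:172  15:187
  16:113  17:309
Giant step factor: 143^(-18) ≡ 294 (mod 317).
Scan 231·294^i mod 317 for i = 0, 1, …:
  i=0: 231   i=1: 76   i=2: 154   i=3: 262
  i=4: 314   i=5: 69   i=6: 315   i=7: 46
  i=8: 210   i=9: 242   i=10: 140   i=11: 267
  i=12: 199
Match at i=12, j=3: e = 12·18 + 3 = 219.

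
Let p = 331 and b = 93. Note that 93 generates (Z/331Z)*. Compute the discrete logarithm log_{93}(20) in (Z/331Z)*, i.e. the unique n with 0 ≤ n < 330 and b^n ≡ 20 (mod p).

Baby-step giant-step with m = ceil(sqrt(330)) = 19.
Baby table (93^j mod 331 for j=0..18):
  0:1  1:93  2:43  3:27  4:194  5:168  6:67  7:273
  8:233  9:154  10:89  11:2  12:186  13:86  14:54  15:57
  16:5  17:134  18:215
Giant step factor: 93^(-19) ≡ 255 (mod 331).
Scan 20·255^i mod 331 for i = 0, 1, …:
  i=0: 20   i=1: 135   i=2: 1
Match at i=2, j=0: n = 2·19 + 0 = 38.

38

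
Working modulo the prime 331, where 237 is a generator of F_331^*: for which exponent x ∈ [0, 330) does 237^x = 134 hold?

257

Baby-step giant-step with m = ceil(sqrt(330)) = 19.
Baby table (237^j mod 331 for j=0..18):
  0:1  1:237  2:230  3:226  4:271  5:13  6:102  7:11
  8:290  9:213  10:169  11:2  12:143  13:129  14:121  15:211
  16:26  17:204  18:22
Giant step factor: 237^(-19) ≡ 222 (mod 331).
Scan 134·222^i mod 331 for i = 0, 1, …:
  i=0: 134   i=1: 289   i=2: 275   i=3: 146
  i=4: 305   i=5: 186   i=6: 248   i=7: 110
  i=8: 257   i=9: 122   i=10: 273   i=11: 33
  i=12: 44   i=13: 169
Match at i=13, j=10: x = 13·19 + 10 = 257.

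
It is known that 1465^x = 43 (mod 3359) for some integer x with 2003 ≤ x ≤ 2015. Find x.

2014

Compute 1465^2003 mod 3359 = 1222, then multiply by 1465 repeatedly:
  1465^2003=1222  1465^2004=3242  1465^2005=3263  1465^2006=438  1465^2007=101
  1465^2008=169  1465^2009=2378  1465^2010=487  1465^2011=1347  1465^2012=1622
  1465^2013=1417  1465^2014=43
Found 43 at exponent 2014.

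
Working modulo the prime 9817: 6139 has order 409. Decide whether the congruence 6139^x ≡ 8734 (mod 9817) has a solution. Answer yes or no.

no

8734 ∈ ⟨6139⟩ iff 8734^409 ≡ 1 (mod 9817), since |⟨6139⟩| = 409.
8734^409 mod 9817 = 8862.
Since 8862 ≠ 1, 8734 does not lie in the subgroup.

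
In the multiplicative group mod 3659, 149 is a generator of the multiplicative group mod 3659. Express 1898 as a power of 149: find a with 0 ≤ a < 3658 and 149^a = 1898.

1060

Baby-step giant-step with m = ceil(sqrt(3658)) = 61.
Baby table (149^j mod 3659 for j=0..60):
  0:1  1:149  2:247  3:213  4:2465  5:1385  6:1461  7:1808
  8:2285  9:178  10:909  11:58  12:1324  13:3349  14:1377  15:269
  16:3491  17:581  18:2412  19:806  20:3006  21:1496  22:3364  23:3612
  24:315  25:3027  26:966  27:1233  28:767  29:854  30:2840  31:2375
  32:2611  33:1185  34:933  35:3634  36:3593  37:1143  38:1993  39:578
  40:1965  41:65  42:2367  43:1419  44:2868  45:2888  46:2209  47:3490
  48:432  49:2165  50:593  51:541  52:111  53:1903  54:1804  55:1689
  56:2849  57:57  58:1175  59:3102  60:1164
Giant step factor: 149^(-61) ≡ 1218 (mod 3659).
Scan 1898·1218^i mod 3659 for i = 0, 1, …:
  i=0: 1898   i=1: 2935   i=2: 3646   i=3: 2461
  i=4: 777   i=5: 2364   i=6: 3378   i=7: 1688
  i=8: 3285   i=9: 1843     …   i=16: 760
  i=17: 3612
Match at i=17, j=23: a = 17·61 + 23 = 1060.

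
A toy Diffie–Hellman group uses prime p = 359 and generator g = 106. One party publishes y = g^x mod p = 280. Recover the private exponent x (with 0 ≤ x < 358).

351

Baby-step giant-step with m = ceil(sqrt(358)) = 19.
Baby table (106^j mod 359 for j=0..18):
  0:1  1:106  2:107  3:213  4:320  5:174  6:135  7:309
  8:85  9:35  10:120  11:155  12:275  13:71  14:346  15:58
  16:45  17:103  18:148
Giant step factor: 106^(-19) ≡ 236 (mod 359).
Scan 280·236^i mod 359 for i = 0, 1, …:
  i=0: 280   i=1: 24   i=2: 279   i=3: 147
  i=4: 228   i=5: 317   i=6: 140   i=7: 12
  i=8: 319   i=9: 253     …   i=17: 169
  i=18: 35
Match at i=18, j=9: x = 18·19 + 9 = 351.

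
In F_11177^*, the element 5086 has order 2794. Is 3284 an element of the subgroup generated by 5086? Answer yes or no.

3284 ∈ ⟨5086⟩ iff 3284^2794 ≡ 1 (mod 11177), since |⟨5086⟩| = 2794.
3284^2794 mod 11177 = 9995.
Since 9995 ≠ 1, 3284 does not lie in the subgroup.

no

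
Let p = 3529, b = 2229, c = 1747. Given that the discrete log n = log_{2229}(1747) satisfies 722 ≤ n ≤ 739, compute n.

726

Compute 2229^722 mod 3529 = 2015, then multiply by 2229 repeatedly:
  2229^722=2015  2229^723=2547  2229^724=2631  2229^725=2830  2229^726=1747
Found 1747 at exponent 726.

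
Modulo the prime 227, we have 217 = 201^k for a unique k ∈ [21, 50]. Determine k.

Compute 201^21 mod 227 = 60, then multiply by 201 repeatedly:
  201^21=60  201^22=29  201^23=154  201^24=82  201^25=138
  201^26=44  201^27=218  201^28=7  201^29=45  201^30=192
  201^31=2  201^32=175  201^33=217
Found 217 at exponent 33.

33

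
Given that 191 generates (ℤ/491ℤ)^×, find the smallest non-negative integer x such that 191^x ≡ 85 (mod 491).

304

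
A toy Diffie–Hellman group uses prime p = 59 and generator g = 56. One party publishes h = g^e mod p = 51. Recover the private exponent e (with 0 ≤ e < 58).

54

Baby-step giant-step with m = ceil(sqrt(58)) = 8.
Baby table (56^j mod 59 for j=0..7):
  0:1  1:56  2:9  3:32  4:22  5:52  6:21  7:55
Giant step factor: 56^(-8) ≡ 5 (mod 59).
Scan 51·5^i mod 59 for i = 0, 1, …:
  i=0: 51   i=1: 19   i=2: 36   i=3: 3
  i=4: 15   i=5: 16   i=6: 21
Match at i=6, j=6: e = 6·8 + 6 = 54.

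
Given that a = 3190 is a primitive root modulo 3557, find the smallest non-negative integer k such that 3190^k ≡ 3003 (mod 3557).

3012

Baby-step giant-step with m = ceil(sqrt(3556)) = 60.
Baby table (3190^j mod 3557 for j=0..59):
  0:1  1:3190  2:3080  3:766  4:3438  5:989  6:3408  7:1328
  8:3490  9:3247  10:3503  11:2033  12:859  13:1320  14:2869  15:3506
  16:932  17:2985  18:61  19:2512  20:2916  21:485  22:3412  23:3417
  24:1582  25:2754  26:3027  27:2432  28:263  29:3075  30:2601  31:2266
  32:716  33:446  34:3497  35:678  36:164  37:281  38:26  39:1129
  40:1826  41:2131  42:463  43:815  44:3240  45:2515  46:1815  47:2611
  48:2153  49:3060  50:992  51:2307  52:3454  53:2231  54:2890  55:2913
  56:1586  57:1286  58:1119  59:1939
Giant step factor: 3190^(-60) ≡ 3390 (mod 3557).
Scan 3003·3390^i mod 3557 for i = 0, 1, …:
  i=0: 3003   i=1: 36   i=2: 1102   i=3: 930
  i=4: 1198   i=5: 2683   i=6: 121   i=7: 1135
  i=8: 2533   i=9: 272     …   i=49: 1997
  i=50: 859
Match at i=50, j=12: k = 50·60 + 12 = 3012.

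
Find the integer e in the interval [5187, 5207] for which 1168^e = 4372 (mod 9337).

5201

Compute 1168^5187 mod 9337 = 296, then multiply by 1168 repeatedly:
  1168^5187=296  1168^5188=259  1168^5189=3728  1168^5190=3262  1168^5191=520
  1168^5192=455  1168^5193=8568  1168^5194=7497  1168^5195=7727  1168^5196=5594
  1168^5197=7229  1168^5198=2824  1168^5199=2471  1168^5200=995  1168^5201=4372
Found 4372 at exponent 5201.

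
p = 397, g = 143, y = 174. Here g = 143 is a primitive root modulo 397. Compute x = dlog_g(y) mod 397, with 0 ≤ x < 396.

157

Baby-step giant-step with m = ceil(sqrt(396)) = 20.
Baby table (143^j mod 397 for j=0..19):
  0:1  1:143  2:202  3:302  4:310  5:263  6:291  7:325
  8:26  9:145  10:91  11:309  12:120  13:89  14:23  15:113
  16:279  17:197  18:381  19:94
Giant step factor: 143^(-20) ≡ 319 (mod 397).
Scan 174·319^i mod 397 for i = 0, 1, …:
  i=0: 174   i=1: 323   i=2: 214   i=3: 379
  i=4: 213   i=5: 60   i=6: 84   i=7: 197
Match at i=7, j=17: x = 7·20 + 17 = 157.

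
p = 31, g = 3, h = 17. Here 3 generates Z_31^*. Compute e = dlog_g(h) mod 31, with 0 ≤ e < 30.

7

Successive powers of 3 modulo 31:
  3^0=1  3^1=3  3^2=9  3^3=27  3^4=19  3^5=26
  3^6=16  3^7=17
So 3^7 ≡ 17 (mod 31), giving e = 7.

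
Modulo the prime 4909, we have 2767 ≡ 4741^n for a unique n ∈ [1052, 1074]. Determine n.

Compute 4741^1052 mod 4909 = 1240, then multiply by 4741 repeatedly:
  4741^1052=1240  4741^1053=2767
Found 2767 at exponent 1053.

1053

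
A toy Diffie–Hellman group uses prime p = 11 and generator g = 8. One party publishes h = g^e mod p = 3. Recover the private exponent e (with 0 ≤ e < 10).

6

Successive powers of 8 modulo 11:
  8^0=1  8^1=8  8^2=9  8^3=6  8^4=4  8^5=10
  8^6=3
So 8^6 ≡ 3 (mod 11), giving e = 6.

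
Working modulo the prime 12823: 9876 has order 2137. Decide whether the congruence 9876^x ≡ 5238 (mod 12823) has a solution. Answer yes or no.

yes

5238 ∈ ⟨9876⟩ iff 5238^2137 ≡ 1 (mod 12823), since |⟨9876⟩| = 2137.
5238^2137 mod 12823 = 1.
Since 1 = 1, 5238 lies in the subgroup.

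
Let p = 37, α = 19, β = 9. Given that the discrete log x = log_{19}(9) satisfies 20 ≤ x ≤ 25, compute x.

20

Compute 19^20 mod 37 = 9, then multiply by 19 repeatedly:
  19^20=9
Found 9 at exponent 20.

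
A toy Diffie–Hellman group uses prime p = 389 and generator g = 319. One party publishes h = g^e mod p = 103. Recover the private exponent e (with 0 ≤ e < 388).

Baby-step giant-step with m = ceil(sqrt(388)) = 20.
Baby table (319^j mod 389 for j=0..19):
  0:1  1:319  2:232  3:98  4:142  5:174  6:268  7:301
  8:325  9:201  10:323  11:341  12:248  13:145  14:353  15:186
  16:206  17:362  18:334  19:349
Giant step factor: 319^(-20) ≡ 96 (mod 389).
Scan 103·96^i mod 389 for i = 0, 1, …:
  i=0: 103   i=1: 163   i=2: 88   i=3: 279
  i=4: 332   i=5: 363   i=6: 227   i=7: 8
  i=8: 379   i=9: 207   i=10: 33   i=11: 56
  i=12: 319
Match at i=12, j=1: e = 12·20 + 1 = 241.

241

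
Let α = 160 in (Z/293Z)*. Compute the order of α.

146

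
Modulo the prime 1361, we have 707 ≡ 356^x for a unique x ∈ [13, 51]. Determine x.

Compute 356^13 mod 1361 = 931, then multiply by 356 repeatedly:
  356^13=931  356^14=713  356^15=682  356^16=534  356^17=925
  356^18=1299  356^19=1065  356^20=782  356^21=748  356^22=893
  356^23=795  356^24=1293  356^25=290  356^26=1165  356^27=996
  356^28=716  356^29=389  356^30=1023  356^31=801  356^32=707
Found 707 at exponent 32.

32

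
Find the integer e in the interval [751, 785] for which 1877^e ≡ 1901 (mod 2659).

763

Compute 1877^751 mod 2659 = 951, then multiply by 1877 repeatedly:
  1877^751=951  1877^752=838  1877^753=1457  1877^754=1337  1877^755=2112
  1877^756=2314  1877^757=1231  1877^758=2575  1877^759=1872  1877^760=1205
  1877^761=1635  1877^762=409  1877^763=1901
Found 1901 at exponent 763.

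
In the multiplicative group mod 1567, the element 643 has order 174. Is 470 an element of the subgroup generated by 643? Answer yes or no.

no

470 ∈ ⟨643⟩ iff 470^174 ≡ 1 (mod 1567), since |⟨643⟩| = 174.
470^174 mod 1567 = 407.
Since 407 ≠ 1, 470 does not lie in the subgroup.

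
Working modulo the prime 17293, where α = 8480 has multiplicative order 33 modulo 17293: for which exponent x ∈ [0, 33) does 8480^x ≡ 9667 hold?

25

Successive powers of 8480 modulo 17293:
  8480^0=1  8480^1=8480  8480^2=6106  8480^3=3638  8480^4=16821  8480^5=9416
  8480^6=5899  8480^7=12164  8480^8=15268  8480^9=17242  8480^10=17138  8480^11=17161
  8480^12=4685  8480^13=6779  8480^14=3988  8480^15=10425  8480^16=2184  8480^17=16810
  8480^18=2601  8480^19=7905  8480^20=6732  8480^21=3167  8480^22=131  8480^23=4128
  8480^24=4408  8480^25=9667
So 8480^25 ≡ 9667 (mod 17293), giving x = 25.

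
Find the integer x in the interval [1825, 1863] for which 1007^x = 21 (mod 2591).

Compute 1007^1825 mod 2591 = 1889, then multiply by 1007 repeatedly:
  1007^1825=1889  1007^1826=429  1007^1827=1897  1007^1828=712  1007^1829=1868
  1007^1830=10  1007^1831=2297  1007^1832=1907  1007^1833=418  1007^1834=1184
  1007^1835=428  1007^1836=890  1007^1837=2335  1007^1838=1308  1007^1839=928
  1007^1840=1736  1007^1841=1818  1007^1842=1480  1007^1843=535  1007^1844=2408
  1007^1845=2271  1007^1846=1635  1007^1847=1160  1007^1848=2170  1007^1849=977
  1007^1850=1850  1007^1851=21
Found 21 at exponent 1851.

1851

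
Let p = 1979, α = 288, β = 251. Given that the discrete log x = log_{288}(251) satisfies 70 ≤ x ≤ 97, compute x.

85

Compute 288^70 mod 1979 = 184, then multiply by 288 repeatedly:
  288^70=184  288^71=1538  288^72=1627  288^73=1532  288^74=1878
  288^75=597  288^76=1742  288^77=1009  288^78=1658  288^79=565
  288^80=442  288^81=640  288^82=273  288^83=1443  288^84=1973
  288^85=251
Found 251 at exponent 85.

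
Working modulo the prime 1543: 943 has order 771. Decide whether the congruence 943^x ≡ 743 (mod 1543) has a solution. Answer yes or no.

no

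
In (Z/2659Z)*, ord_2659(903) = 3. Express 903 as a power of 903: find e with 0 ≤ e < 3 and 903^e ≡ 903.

1

Successive powers of 903 modulo 2659:
  903^0=1  903^1=903
So 903^1 ≡ 903 (mod 2659), giving e = 1.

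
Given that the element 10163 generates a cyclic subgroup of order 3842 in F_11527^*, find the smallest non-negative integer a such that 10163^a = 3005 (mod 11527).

Baby-step giant-step with m = ceil(sqrt(3842)) = 62.
Baby table (10163^j mod 11527 for j=0..61):
  0:1  1:10163  2:4649  3:10141  4:76  5:79  6:7514  7:9934
  8:5776  9:6004  10:6241  11:5729  12:950  13:6751  14:1709  15:8905
  16:3038  17:5888  18:3087  19:8214  20:348  21:9462  22:4072  23:1806
  24:3394  25:4438  26:9770  27:10459  28:4350  29:3005  30:4792  31:11048
  32:7844  33:9367  34:6855  35:9704  36:8267  37:8745  38:2265  39:11303
  40:5834  41:7581  42:10762  43:6030  44:5358  45:11333  46:11022  47:8727
  48:3763  49:8310  50:7728  51:6213  52:9340  53:9102  54:10978  55:11108
  56:6693  57:132  58:4384  59:2737  60:1480  61:10032
Giant step factor: 10163^(-62) ≡ 10604 (mod 11527).
Scan 3005·10604^i mod 11527 for i = 0, 1, …:
  i=0: 3005
Match at i=0, j=29: a = 0·62 + 29 = 29.

29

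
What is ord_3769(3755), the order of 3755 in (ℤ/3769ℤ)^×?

The order of 3755 must divide p − 1 = 3768 = 2^3 · 3 · 157.
Divisors: 1, 2, 3, 4, 6, 8, 12, 24, 157, 314, 471, 628, 942, 1256, 1884, 3768.
Check each in increasing order: 3755^1 ≡ 3755;  3755^2 ≡ 196;  3755^3 ≡ 1025;  3755^4 ≡ 726;  3755^6 ≡ 2843;  3755^8 ≡ 3185;  3755^12 ≡ 1913;  3755^24 ≡ 3639;  3755^157 ≡ 409;  3755^314 ≡ 1445;  3755^471 ≡ 3041;  3755^628 ≡ 3768;  3755^942 ≡ 2324;  3755^1256 ≡ 1.
Smallest exponent giving 1 is 1256.

1256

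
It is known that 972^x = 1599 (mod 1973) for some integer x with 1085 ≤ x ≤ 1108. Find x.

1093

Compute 972^1085 mod 1973 = 1090, then multiply by 972 repeatedly:
  972^1085=1090  972^1086=1952  972^1087=1291  972^1088=24  972^1089=1625
  972^1090=1100  972^1091=1807  972^1092=434  972^1093=1599
Found 1599 at exponent 1093.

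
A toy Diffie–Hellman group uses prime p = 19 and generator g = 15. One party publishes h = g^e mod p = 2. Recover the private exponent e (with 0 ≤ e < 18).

5

Successive powers of 15 modulo 19:
  15^0=1  15^1=15  15^2=16  15^3=12  15^4=9  15^5=2
So 15^5 ≡ 2 (mod 19), giving e = 5.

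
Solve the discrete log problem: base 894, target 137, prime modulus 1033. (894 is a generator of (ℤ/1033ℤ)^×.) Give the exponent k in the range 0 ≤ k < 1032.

122

Baby-step giant-step with m = ceil(sqrt(1032)) = 33.
Baby table (894^j mod 1033 for j=0..32):
  0:1  1:894  2:727  3:181  4:666  5:396  6:738  7:718
  8:399  9:321  10:833  11:942  12:253  13:988  14:57  15:341
  16:119  17:1020  18:774  19:879  20:746  21:639  22:17  23:736
  24:996  25:1011  26:992  27:534  28:150  29:843  30:585  31:292
  32:732
Giant step factor: 894^(-33) ≡ 207 (mod 1033).
Scan 137·207^i mod 1033 for i = 0, 1, …:
  i=0: 137   i=1: 468   i=2: 807   i=3: 736
Match at i=3, j=23: k = 3·33 + 23 = 122.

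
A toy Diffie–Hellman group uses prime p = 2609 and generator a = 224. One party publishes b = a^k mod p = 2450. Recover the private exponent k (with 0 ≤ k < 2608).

656

Baby-step giant-step with m = ceil(sqrt(2608)) = 52.
Baby table (224^j mod 2609 for j=0..51):
  0:1  1:224  2:605  3:2461  4:765  5:1775  6:1032  7:1576
  8:809  9:1195  10:1562  11:282  12:552  13:1025  14:8  15:1792
  16:2231  17:1425  18:902  19:1155  20:429  21:2172  22:1254  23:1733
  24:2060  25:2256  26:1807  27:373  28:64  29:1291  30:2194  31:964
  32:1998  33:1413  34:823  35:1722  36:2205  37:819  38:826  39:2394
  40:1411  41:375  42:512  43:2501  44:1898  45:2494  46:330  47:868
  48:1366  49:731  50:1986  51:1334
Giant step factor: 224^(-52) ≡ 1541 (mod 2609).
Scan 2450·1541^i mod 2609 for i = 0, 1, …:
  i=0: 2450   i=1: 227   i=2: 201   i=3: 1879
  i=4: 2158   i=5: 1612   i=6: 324   i=7: 965
  i=8: 2544   i=9: 1586   i=10: 2002   i=11: 1244
  i=12: 1998
Match at i=12, j=32: k = 12·52 + 32 = 656.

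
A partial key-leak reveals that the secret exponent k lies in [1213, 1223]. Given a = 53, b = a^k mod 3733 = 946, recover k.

Compute 53^1213 mod 3733 = 341, then multiply by 53 repeatedly:
  53^1213=341  53^1214=3141  53^1215=2221  53^1216=1990  53^1217=946
Found 946 at exponent 1217.

1217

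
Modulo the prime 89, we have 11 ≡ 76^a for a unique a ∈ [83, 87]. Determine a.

84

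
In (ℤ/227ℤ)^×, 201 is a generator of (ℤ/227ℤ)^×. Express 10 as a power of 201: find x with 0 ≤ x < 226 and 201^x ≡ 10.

Baby-step giant-step with m = ceil(sqrt(226)) = 16.
Baby table (201^j mod 227 for j=0..15):
  0:1  1:201  2:222  3:130  4:25  5:31  6:102  7:72
  8:171  9:94  10:53  11:211  12:189  13:80  14:190  15:54
Giant step factor: 201^(-16) ≡ 27 (mod 227).
Scan 10·27^i mod 227 for i = 0, 1, …:
  i=0: 10   i=1: 43   i=2: 26   i=3: 21
  i=4: 113   i=5: 100   i=6: 203   i=7: 33
  i=8: 210   i=9: 222
Match at i=9, j=2: x = 9·16 + 2 = 146.

146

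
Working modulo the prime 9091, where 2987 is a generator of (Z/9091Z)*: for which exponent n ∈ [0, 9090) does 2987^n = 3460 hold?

2722

Baby-step giant-step with m = ceil(sqrt(9090)) = 96.
Baby table (2987^j mod 9091 for j=0..95):
  0:1  1:2987  2:3898  3:6846  4:3343  5:3623  6:3611  7:4131
  8:2810  9:2477  10:7816  11:704  12:2827  13:7801  14:1354  15:7994
  16:5112  17:5755  18:8195  19:5493  20:7427  21:2409  22:4702  23:8370
  24:940  25:7752  26:447  27:7903  28:6025  29:5586  30:3397  31:1283
  32:5010  33:1084  34:1512  35:7208  36:2808  37:5594  38:20  39:5194
  40:5232  41:555  42:3223  43:8823  44:8583  45:801  46:1654  47:4085
  48:1773  49:4989  50:1994  51:1473  52:8898  53:5333  54:2239  55:6008
  56:262  57:768  58:3084  59:2725  60:3130  61:3762  62:618  63:493
  64:8940  65:3513  66:2317  67:2628  68:4303  69:7478  70:199  71:3498
  72:2967  73:7795  74:1614  75:2788  76:400  77:3879  78:4639  79:2009
  80:823  81:3731  82:8022  83:6929  84:5807  85:8972  86:8187  87:8870
  88:3516  89:2187  90:5231  91:6659  92:8416  93:1977  94:5240  95:6269
Giant step factor: 2987^(-96) ≡ 2109 (mod 9091).
Scan 3460·2109^i mod 9091 for i = 0, 1, …:
  i=0: 3460   i=1: 6158   i=2: 5274   i=3: 4573
  i=4: 7997   i=5: 1868   i=6: 3209   i=7: 4077
  i=8: 7398   i=9: 2226     …   i=27: 4682
  i=28: 1512
Match at i=28, j=34: n = 28·96 + 34 = 2722.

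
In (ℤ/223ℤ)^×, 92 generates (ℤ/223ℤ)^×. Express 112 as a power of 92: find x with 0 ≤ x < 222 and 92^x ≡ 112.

Baby-step giant-step with m = ceil(sqrt(222)) = 15.
Baby table (92^j mod 223 for j=0..14):
  0:1  1:92  2:213  3:195  4:100  5:57  6:115  7:99
  8:188  9:125  10:127  11:88  12:68  13:12  14:212
Giant step factor: 92^(-15) ≡ 13 (mod 223).
Scan 112·13^i mod 223 for i = 0, 1, …:
  i=0: 112   i=1: 118   i=2: 196   i=3: 95
  i=4: 120   i=5: 222   i=6: 210   i=7: 54
  i=8: 33   i=9: 206   i=10: 2   i=11: 26
  i=12: 115
Match at i=12, j=6: x = 12·15 + 6 = 186.

186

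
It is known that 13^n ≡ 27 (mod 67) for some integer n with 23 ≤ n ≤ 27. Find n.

Compute 13^23 mod 67 = 12, then multiply by 13 repeatedly:
  13^23=12  13^24=22  13^25=18  13^26=33  13^27=27
Found 27 at exponent 27.

27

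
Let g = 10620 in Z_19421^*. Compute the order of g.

The order of 10620 must divide p − 1 = 19420 = 2^2 · 5 · 971.
Divisors: 1, 2, 4, 5, 10, 20, 971, 1942, 3884, 4855, 9710, 19420.
Check each in increasing order: 10620^1 ≡ 10620;  10620^2 ≡ 6653;  10620^4 ≡ 1950;  10620^5 ≡ 6214;  10620^10 ≡ 4848;  10620^20 ≡ 3694;  10620^971 ≡ 16046;  10620^1942 ≡ 9919;  10620^3884 ≡ 19196;  10620^4855 ≡ 1956;  10620^9710 ≡ 19420;  10620^19420 ≡ 1.
Smallest exponent giving 1 is 19420.

19420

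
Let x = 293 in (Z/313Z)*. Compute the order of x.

312

The order of 293 must divide p − 1 = 312 = 2^3 · 3 · 13.
Divisors: 1, 2, 3, 4, 6, 8, 12, 13, 24, 26, 39, 52, 78, 104, 156, 312.
Check each in increasing order: 293^1 ≡ 293;  293^2 ≡ 87;  293^3 ≡ 138;  293^4 ≡ 57;  293^6 ≡ 264;  293^8 ≡ 119;  293^12 ≡ 210;  293^13 ≡ 182;  293^24 ≡ 280;  293^26 ≡ 259;  293^39 ≡ 188;  293^52 ≡ 99;  293^78 ≡ 288;  293^104 ≡ 98;  293^156 ≡ 312;  293^312 ≡ 1.
Smallest exponent giving 1 is 312.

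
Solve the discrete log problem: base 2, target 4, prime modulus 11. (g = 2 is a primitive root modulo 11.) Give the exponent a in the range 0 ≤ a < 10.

2

Successive powers of 2 modulo 11:
  2^0=1  2^1=2  2^2=4
So 2^2 ≡ 4 (mod 11), giving a = 2.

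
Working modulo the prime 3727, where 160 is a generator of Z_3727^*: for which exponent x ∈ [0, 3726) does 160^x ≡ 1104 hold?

3000

Baby-step giant-step with m = ceil(sqrt(3726)) = 62.
Baby table (160^j mod 3727 for j=0..61):
  0:1  1:160  2:3238  3:27  4:593  5:1705  6:729  7:1103
  8:1311  9:1048  10:3692  11:1854  12:2207  13:2782  14:1607  15:3684
  16:574  17:2392  18:2566  19:590  20:1225  21:2196  22:1022  23:3259
  24:3387  25:1505  26:2272  27:2001  28:3365  29:1712  30:1849  31:1407
  32:1500  33:1472  34:719  35:3230  36:2474  37:778  38:1489  39:3439
  40:2371  41:2933  42:3405  43:658  44:924  45:2487  46:2858  47:2586
  48:63  49:2626  50:2736  51:1701  52:89  53:3059  54:1203  55:2403
  56:599  57:2665  58:1522  59:1265  60:1142  61:97
Giant step factor: 160^(-62) ≡ 542 (mod 3727).
Scan 1104·542^i mod 3727 for i = 0, 1, …:
  i=0: 1104   i=1: 2048   i=2: 3097   i=3: 1424
  i=4: 319   i=5: 1456   i=6: 2755   i=7: 2410
  i=8: 1770   i=9: 1501     …   i=47: 632
  i=48: 3387
Match at i=48, j=24: x = 48·62 + 24 = 3000.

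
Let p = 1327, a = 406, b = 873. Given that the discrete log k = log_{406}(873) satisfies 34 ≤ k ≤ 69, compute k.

60

Compute 406^34 mod 1327 = 1088, then multiply by 406 repeatedly:
  406^34=1088  406^35=1164  406^36=172  406^37=828  406^38=437
  406^39=931  406^40=1118  406^41=74  406^42=850  406^43=80
  406^44=632  406^45=481  406^46=217  406^47=520  406^48=127
  406^49=1136  406^50=747  406^51=726  406^52=162  406^53=749
  406^54=211  406^55=738  406^56=1053  406^57=224  406^58=708
  406^59=816  406^60=873
Found 873 at exponent 60.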